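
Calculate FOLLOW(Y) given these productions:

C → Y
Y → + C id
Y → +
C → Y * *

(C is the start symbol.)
In C → Y: Y is at the end, add FOLLOW(C)
In C → Y * *: Y is followed by '*' '*', add FIRST('*' '*') \ {ε} = { '*' }

The FOLLOW sets referred to above (computed the same way, to a fixed point):
  FOLLOW(C) = { $, 'id' }

Taking the union: FOLLOW(Y) = { $, '*', 'id' }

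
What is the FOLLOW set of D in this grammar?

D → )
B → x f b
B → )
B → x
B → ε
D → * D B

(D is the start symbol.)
{ $, ')', 'x' }

D is the start symbol, so $ ∈ FOLLOW(D).
In D → * D B: D is followed by B, add FIRST(B) \ {ε} = { ')', 'x' }
  B is nullable, so FOLLOW(D) is also included — that is the set being defined, nothing new

Taking the union: FOLLOW(D) = { $, ')', 'x' }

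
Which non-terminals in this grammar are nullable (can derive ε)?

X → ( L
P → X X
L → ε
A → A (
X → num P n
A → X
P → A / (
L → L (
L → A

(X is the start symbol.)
A non-terminal is nullable if it can derive ε (the empty string): either it has an ε-production, or it has a production whose right-hand side consists entirely of nullable non-terminals.

ε-productions: L → ε
So L is immediately nullable.
No further non-terminal can be added: every production for the remaining non-terminals contains a terminal or a non-nullable non-terminal.
Nullable = { 'L' }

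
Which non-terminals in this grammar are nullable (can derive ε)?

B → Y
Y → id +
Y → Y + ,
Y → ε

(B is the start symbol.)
{ 'B', 'Y' }

A non-terminal is nullable if it can derive ε (the empty string): either it has an ε-production, or it has a production whose right-hand side consists entirely of nullable non-terminals.

ε-productions: Y → ε
So Y is immediately nullable.
B → Y: every symbol on the right is nullable, so B is nullable too.
Every non-terminal is now nullable.
Nullable = { 'B', 'Y' }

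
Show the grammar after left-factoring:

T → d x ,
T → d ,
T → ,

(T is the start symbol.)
T → d T'
T' → x ,
T' → ,
T → ,

Left-factoring transforms A → αβ₁ | αβ₂ into A → αA' and A' → β₁ | β₂
(α is the longest common prefix among the alternatives). Repeat until
no nonterminal has two alternatives with a common prefix.

Round 1: T has alternatives sharing prefix 'd'. Introduce T': T → d T'
  Add: T' → x ,
  Add: T' → ,

No remaining common prefixes — done.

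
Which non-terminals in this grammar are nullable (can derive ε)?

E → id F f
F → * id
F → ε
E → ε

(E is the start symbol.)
ε-productions: F → ε, E → ε
So F, E are immediately nullable.
Every non-terminal is now nullable.
Nullable = { 'E', 'F' }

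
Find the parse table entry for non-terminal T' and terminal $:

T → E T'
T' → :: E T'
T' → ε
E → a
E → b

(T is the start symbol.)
To find M[T', $], we find productions for T' where $ is in the predict set (PREDICT(N → α) = (FIRST(α) \ {ε}) ∪ (FOLLOW(N) if α ⇒* ε)).

Relevant sets:
  FOLLOW(T') = { $ }

T' → :: E T': PREDICT = { '::' }
T' → ε: PREDICT = { $ }
  $ is in predict set, so this production goes in M[T', $]

M[T', $] = T' → ε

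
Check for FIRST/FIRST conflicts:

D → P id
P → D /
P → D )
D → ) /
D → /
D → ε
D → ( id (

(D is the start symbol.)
A FIRST/FIRST conflict occurs when two productions N → α and N → β for the same non-terminal have FIRST(α) ∩ FIRST(β) ≠ ∅ (with ε ∈ FIRST of a nullable right-hand side, so two nullable alternatives also conflict).

FIRST sets of the non-terminals at (or reachable through a nullable prefix from) the front of some alternative:
  FIRST(P) = { '(', ')', '/' }
  FIRST(D) = { '(', ')', '/', ε }

Productions for D:
  D → P id: FIRST = { '(', ')', '/' }
  D → ) /: FIRST = { ')' }
  D → /: FIRST = { '/' }
  D → ε: FIRST = { ε }
  D → ( id (: FIRST = { '(' }
Productions for P:
  P → D /: FIRST = { '(', ')', '/' }
  P → D ): FIRST = { '(', ')', '/' }

Conflict for D: D → P id and D → ) /
  Overlap: { ')' }
Conflict for D: D → P id and D → /
  Overlap: { '/' }
Conflict for D: D → P id and D → ( id (
  Overlap: { '(' }
Conflict for P: P → D / and P → D )
  Overlap: { '(', ')', '/' }

Answer: Yes. D → P id / D → ')' '/' on { ')' }; D → P id / D → '/' on { '/' }; D → P id / D → '(' id '(' on { '(' }; P → D '/' / P → D ')' on { '(', ')', '/' }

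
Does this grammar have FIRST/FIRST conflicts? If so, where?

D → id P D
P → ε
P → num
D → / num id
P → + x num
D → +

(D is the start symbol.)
A FIRST/FIRST conflict occurs when two productions N → α and N → β for the same non-terminal have FIRST(α) ∩ FIRST(β) ≠ ∅ (with ε ∈ FIRST of a nullable right-hand side, so two nullable alternatives also conflict).

Productions for D:
  D → id P D: FIRST = { 'id' }
  D → / num id: FIRST = { '/' }
  D → +: FIRST = { '+' }
Productions for P:
  P → ε: FIRST = { ε }
  P → num: FIRST = { 'num' }
  P → + x num: FIRST = { '+' }

All alternatives of each non-terminal have pairwise disjoint FIRST sets.

Answer: No FIRST/FIRST conflicts.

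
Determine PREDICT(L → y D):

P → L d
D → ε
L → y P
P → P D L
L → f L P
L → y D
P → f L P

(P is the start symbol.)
{ 'y' }

PREDICT(L → y D) = (FIRST(RHS) \ {ε}) ∪ (FOLLOW(L) if ε ∈ FIRST(RHS), i.e. RHS ⇒* ε)
FIRST(y D) = { 'y' }
ε ∉ FIRST(y D), so FOLLOW(L) is not added.
PREDICT(L → y D) = { 'y' }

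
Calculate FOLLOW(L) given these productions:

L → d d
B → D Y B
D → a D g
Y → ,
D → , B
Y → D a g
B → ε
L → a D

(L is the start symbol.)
{ $ }

To compute FOLLOW(L), find every occurrence of L on a right-hand side N → α L β: add FIRST(β) \ {ε}, and if β is empty or nullable also add FOLLOW(N). Iterate to a fixed point.

L is the start symbol, so $ ∈ FOLLOW(L).
L does not occur on any right-hand side.

Taking the union: FOLLOW(L) = { $ }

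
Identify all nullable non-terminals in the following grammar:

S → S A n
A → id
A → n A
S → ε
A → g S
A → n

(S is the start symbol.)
ε-productions: S → ε
So S is immediately nullable.
No further non-terminal can be added: every production for the remaining non-terminals contains a terminal or a non-nullable non-terminal.
Nullable = { 'S' }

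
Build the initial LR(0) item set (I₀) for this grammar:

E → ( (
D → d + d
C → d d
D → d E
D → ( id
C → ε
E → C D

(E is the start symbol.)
{ [C → . d d], [C → .], [E → . ( (], [E → . C D], [E' → . E] }

First, augment the grammar with E' → E
I₀ = CLOSURE({ [E' → . E] }):
  [E' → . E] has the dot before E: add [E → . ( (], [E → . C D]
  [E → . C D] has the dot before C: add [C → . d d], [C → .]
No further items can be added.

I₀ = { [C → . d d], [C → .], [E → . ( (], [E → . C D], [E' → . E] }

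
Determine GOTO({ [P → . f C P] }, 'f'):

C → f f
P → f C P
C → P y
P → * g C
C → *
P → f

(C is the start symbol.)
{ [C → . *], [C → . P y], [C → . f f], [P → . * g C], [P → . f C P], [P → . f], [P → f . C P] }

GOTO(I, 'f') = CLOSURE({ [A → αX.β] : [A → α.Xβ] ∈ I, X = 'f' })

Items with dot before 'f', with the dot advanced:
  [P → . f C P] → [P → f . C P]
Closure of the advanced items:
  [P → f . C P] has the dot before C: add [C → . f f], [C → . P y], [C → . *]
  [C → . P y] has the dot before P: add [P → . f C P], [P → . * g C], [P → . f]

GOTO = { [C → . *], [C → . P y], [C → . f f], [P → . * g C], [P → . f C P], [P → . f], [P → f . C P] }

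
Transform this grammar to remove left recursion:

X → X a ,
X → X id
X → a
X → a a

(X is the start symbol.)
X is directly left-recursive. The standard transformation for
  A → A α₁ | ... | A α_m | β₁ | ... | β_n
is
  A  → β₁ A' | ... | β_n A'
  A' → α₁ A' | ... | α_m A' | ε

X → a becomes X → a X'
X → a a becomes X → a a X'
X → X a , becomes X' → a , X'
X → X id becomes X' → id X'
Add X' → ε

Resulting grammar:
X → a X'
X → a a X'
X' → a , X'
X' → id X'
X' → ε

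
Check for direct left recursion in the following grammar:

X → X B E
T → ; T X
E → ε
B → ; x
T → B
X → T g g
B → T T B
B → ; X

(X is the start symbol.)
X → X B E: LEFT RECURSIVE (starts with X)
T → ; T X: starts with ';'
E → ε: starts with ε
B → ; x: starts with ';'
T → B: starts with B
X → T g g: starts with T
B → T T B: starts with T
B → ; X: starts with ';'

The grammar has direct left recursion on: X.

Answer: Yes, X is left-recursive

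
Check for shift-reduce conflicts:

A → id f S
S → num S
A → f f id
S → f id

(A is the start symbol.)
A shift-reduce conflict occurs when an LR(0) state has both:
  - a complete (reduce) item [A → α .] (dot at the end), and
  - a shift item [B → β . c γ] (dot before a terminal).

Augment with A' → A and build the canonical LR(0) collection (I0 = CLOSURE({[A' → . A]}), then GOTO on every symbol after a dot until no new states appear). It has 12 states:
  I0: { [A → . f f id], [A → . id f S], [A' → . A] }  — shift
  I1: { [A' → A .] }  — accept
  I2: { [A → f . f id] }  — shift
  I3: { [A → id . f S] }  — shift
  I4: { [A → id f . S], [S → . f id], [S → . num S] }  — shift
  I5: { [A → id f S .] }  — reduce
  I6: { [S → f . id] }  — shift
  I7: { [S → . f id], [S → . num S], [S → num . S] }  — shift
  I8: { [S → num S .] }  — reduce
  I9: { [S → f id .] }  — reduce
  I10: { [A → f f . id] }  — shift
  I11: { [A → f f id .] }  — reduce

No state contains both a complete item and a shift item.

Answer: No shift-reduce conflicts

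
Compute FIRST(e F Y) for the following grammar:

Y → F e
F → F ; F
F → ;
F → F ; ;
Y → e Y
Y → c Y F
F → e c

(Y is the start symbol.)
To compute FIRST(e F Y), process the symbols left to right:
Symbol e is a terminal. Add 'e' and stop.
FIRST(e F Y) = { 'e' }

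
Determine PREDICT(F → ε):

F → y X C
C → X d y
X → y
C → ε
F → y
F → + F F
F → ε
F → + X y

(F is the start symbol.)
PREDICT(F → ε) = (FIRST(RHS) \ {ε}) ∪ (FOLLOW(F) if ε ∈ FIRST(RHS), i.e. RHS ⇒* ε)
The right-hand side is ε (FIRST(ε) = { ε }), so the predict set is FOLLOW(F) = { $, '+', 'y' }
PREDICT(F → ε) = { $, '+', 'y' }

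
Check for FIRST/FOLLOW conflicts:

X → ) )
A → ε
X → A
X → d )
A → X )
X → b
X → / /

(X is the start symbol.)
Yes. X → ')' ')' with FOLLOW(X) on { ')' }; A → X ')' with FOLLOW(A) on { ')' }

A FIRST/FOLLOW conflict occurs when a non-terminal N has a nullable alternative N → β (β ⇒* ε) and another alternative N → α with FIRST(α) ∩ FOLLOW(N) ≠ ∅: on such a lookahead the parser cannot decide between expanding α and letting N vanish via β.

Nullable non-terminals: A, X.
FIRST sets used below: FIRST(X) = { ')', '/', 'b', 'd', ε }, FIRST(A) = { ')', '/', 'b', 'd', ε }

A: nullable alternative(s) A → ε; FOLLOW(A) = { $, ')' }
  A → ε: FIRST \ {ε} = { } — this is the only nullable alternative, skip
  A → X ): FIRST \ {ε} = { ')', '/', 'b', 'd' } — overlaps FOLLOW(A) on { ')' }: CONFLICT

X: nullable alternative(s) X → A; FOLLOW(X) = { $, ')' }
  X → ) ): FIRST \ {ε} = { ')' } — overlaps FOLLOW(X) on { ')' }: CONFLICT
  X → A: FIRST \ {ε} = { ')', '/', 'b', 'd' } — this is the only nullable alternative, skip
  X → d ): FIRST \ {ε} = { 'd' } — disjoint from FOLLOW(X)
  X → b: FIRST \ {ε} = { 'b' } — disjoint from FOLLOW(X)
  X → / /: FIRST \ {ε} = { '/' } — disjoint from FOLLOW(X)

So the grammar has 2 FIRST/FOLLOW conflicts (marked CONFLICT above).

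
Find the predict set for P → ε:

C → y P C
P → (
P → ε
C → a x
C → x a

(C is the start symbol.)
{ 'a', 'x', 'y' }

PREDICT(P → ε) = (FIRST(RHS) \ {ε}) ∪ (FOLLOW(P) if ε ∈ FIRST(RHS), i.e. RHS ⇒* ε)
The right-hand side is ε (FIRST(ε) = { ε }), so the predict set is FOLLOW(P) = { 'a', 'x', 'y' }
PREDICT(P → ε) = { 'a', 'x', 'y' }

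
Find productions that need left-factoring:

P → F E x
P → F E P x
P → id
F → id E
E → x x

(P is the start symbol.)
Left-factoring is needed when two productions for the same non-terminal
share a common prefix on the right-hand side.

Productions for P:
  P → F E x
  P → F E P x
  P → id

Found common prefix 'F E' in productions for P

Answer: Yes, P has productions with common prefix 'F E'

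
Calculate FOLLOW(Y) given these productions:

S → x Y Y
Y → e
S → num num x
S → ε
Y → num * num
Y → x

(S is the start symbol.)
{ $, 'e', 'num', 'x' }

To compute FOLLOW(Y), find every occurrence of Y on a right-hand side N → α Y β: add FIRST(β) \ {ε}, and if β is empty or nullable also add FOLLOW(N). Iterate to a fixed point.

In S → x Y Y: Y is followed by Y, add FIRST(Y) \ {ε} = { 'e', 'num', 'x' }
In S → x Y Y: Y is at the end, add FOLLOW(S)

The FOLLOW sets referred to above (computed the same way, to a fixed point):
  FOLLOW(S) = { $ }

Taking the union: FOLLOW(Y) = { $, 'e', 'num', 'x' }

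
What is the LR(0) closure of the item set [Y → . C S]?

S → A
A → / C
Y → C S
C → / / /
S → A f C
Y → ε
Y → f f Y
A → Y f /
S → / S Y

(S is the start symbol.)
To compute CLOSURE, for each item [A → α.Bβ] where B is a non-terminal, add [B → .γ] for all productions B → γ; repeat for the newly added items until nothing changes.

Start with: [Y → . C S]
  [Y → . C S] has the dot before C: add [C → . / / /]
No further items can be added.

CLOSURE = { [C → . / / /], [Y → . C S] }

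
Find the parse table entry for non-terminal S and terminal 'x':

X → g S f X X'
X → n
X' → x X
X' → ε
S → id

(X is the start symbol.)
To find M[S, 'x'], we find productions for S where 'x' is in the predict set (PREDICT(N → α) = (FIRST(α) \ {ε}) ∪ (FOLLOW(N) if α ⇒* ε)).

S → id: PREDICT = { 'id' }

M[S, 'x'] is empty (no production applies)

Answer: Empty (error entry)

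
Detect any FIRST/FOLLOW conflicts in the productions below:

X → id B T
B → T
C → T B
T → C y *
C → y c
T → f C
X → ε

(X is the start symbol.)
No FIRST/FOLLOW conflicts.

A FIRST/FOLLOW conflict occurs when a non-terminal N has a nullable alternative N → β (β ⇒* ε) and another alternative N → α with FIRST(α) ∩ FOLLOW(N) ≠ ∅: on such a lookahead the parser cannot decide between expanding α and letting N vanish via β.

Nullable non-terminals: X.

X: nullable alternative(s) X → ε; FOLLOW(X) = { $ }
  X → id B T: FIRST \ {ε} = { 'id' } — disjoint from FOLLOW(X)
  X → ε: FIRST \ {ε} = { } — this is the only nullable alternative, skip

B, C, T have no nullable alternative, so no FIRST/FOLLOW check is needed there.

No FIRST/FOLLOW conflicts found.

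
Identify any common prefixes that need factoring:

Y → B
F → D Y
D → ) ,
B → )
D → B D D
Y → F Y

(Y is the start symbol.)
No, left-factoring is not needed

Left-factoring is needed when two productions for the same non-terminal
share a common prefix on the right-hand side.

Productions for Y:
  Y → B
  Y → F Y
Productions for D:
  D → ) ,
  D → B D D

No common prefixes found.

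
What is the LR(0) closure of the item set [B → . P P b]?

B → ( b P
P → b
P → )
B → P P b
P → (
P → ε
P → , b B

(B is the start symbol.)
{ [B → . P P b], [P → . (], [P → . )], [P → . , b B], [P → . b], [P → .] }

Start with: [B → . P P b]
  [B → . P P b] has the dot before P: add [P → . b], [P → . )], [P → . (], [P → .], [P → . , b B]
No further items can be added.

CLOSURE = { [B → . P P b], [P → . (], [P → . )], [P → . , b B], [P → . b], [P → .] }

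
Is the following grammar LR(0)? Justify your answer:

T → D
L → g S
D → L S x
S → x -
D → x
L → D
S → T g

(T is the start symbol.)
No. Reduce-reduce conflict: [L → D .] and [T → D .]

A grammar is LR(0) if no state in the canonical LR(0) collection has:
  - both a shift item (dot before a terminal) and a complete item (shift-reduce conflict), or
  - two or more complete items (reduce-reduce conflict; the accept item [T' → T .] counts as a complete item here).

Augment with T' → T and build the canonical LR(0) collection (I0 = CLOSURE({[T' → . T]}), then GOTO on every symbol after a dot until no new states appear). It has 13 states:
  I0: { [D → . L S x], [D → . x], [L → . D], [L → . g S], [T → . D], [T' → . T] }  — shift
  I1: { [L → D .], [T → D .] }  — 2 reduces
  I2: { [D → . L S x], [D → . x], [D → L . S x], [L → . D], [L → . g S], [S → . T g], [S → . x -], [T → . D] }  — shift
  I3: { [T' → T .] }  — accept
  I4: { [D → . L S x], [D → . x], [L → . D], [L → . g S], [L → g . S], [S → . T g], [S → . x -], [T → . D] }  — shift
  I5: { [D → x .] }  — reduce
  I6: { [L → g S .] }  — reduce
  I7: { [S → T . g] }  — shift
  I8: { [D → x .], [S → x . -] }  — shift, reduce
  I9: { [S → x - .] }  — reduce
  I10: { [S → T g .] }  — reduce
  I11: { [D → L S . x] }  — shift
  I12: { [D → L S x .] }  — reduce

Conflict in state I1:
  Reduce-reduce conflict: [L → D .] and [T → D .]
So the grammar is NOT LR(0).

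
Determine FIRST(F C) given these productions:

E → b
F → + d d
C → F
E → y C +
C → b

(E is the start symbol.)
{ '+' }

FIRST sets of the non-terminals involved (from the grammar, by fixed-point iteration):
  FIRST(F) = { '+' }

To compute FIRST(F C), process the symbols left to right:
Symbol F is a non-terminal. Add FIRST(F) \ {ε} = { '+' }
F is not nullable (ε ∉ FIRST(F)), so stop here.
FIRST(F C) = { '+' }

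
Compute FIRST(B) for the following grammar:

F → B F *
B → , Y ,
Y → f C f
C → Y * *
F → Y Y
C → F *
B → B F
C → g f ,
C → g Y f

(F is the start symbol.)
To compute FIRST(B), examine every production with B on the left-hand side, reading each right-hand side left to right until a non-nullable symbol is reached.

From B → , Y ,:
  - ',' is a terminal: add ',' and stop
From B → B F:
  - B is the symbol being defined: contributes nothing new
    B is not nullable, so stop

Collecting: FIRST(B) = { ',' }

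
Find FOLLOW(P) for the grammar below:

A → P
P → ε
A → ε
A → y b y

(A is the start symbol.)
{ $ }

To compute FOLLOW(P), find every occurrence of P on a right-hand side N → α P β: add FIRST(β) \ {ε}, and if β is empty or nullable also add FOLLOW(N). Iterate to a fixed point.

In A → P: P is at the end, add FOLLOW(A)

The FOLLOW sets referred to above (computed the same way, to a fixed point):
  FOLLOW(A) = { $ }

Taking the union: FOLLOW(P) = { $ }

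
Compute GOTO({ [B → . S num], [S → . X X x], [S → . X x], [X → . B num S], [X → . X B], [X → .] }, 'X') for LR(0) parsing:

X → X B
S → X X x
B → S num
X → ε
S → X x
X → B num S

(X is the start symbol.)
GOTO(I, 'X') = CLOSURE({ [A → αX.β] : [A → α.Xβ] ∈ I, X = 'X' })

Items with dot before 'X', with the dot advanced:
  [S → . X X x] → [S → X . X x]
  [S → . X x] → [S → X . x]
  [X → . X B] → [X → X . B]
Closure of the advanced items:
  [S → X . X x] has the dot before X: add [X → . X B], [X → .], [X → . B num S]
  [X → X . B] has the dot before B: add [B → . S num]
  [B → . S num] has the dot before S: add [S → . X X x], [S → . X x]

GOTO = { [B → . S num], [S → . X X x], [S → . X x], [S → X . X x], [S → X . x], [X → . B num S], [X → . X B], [X → .], [X → X . B] }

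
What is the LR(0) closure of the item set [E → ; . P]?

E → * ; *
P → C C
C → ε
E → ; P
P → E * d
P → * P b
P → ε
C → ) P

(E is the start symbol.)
{ [C → . ) P], [C → .], [E → . * ; *], [E → . ; P], [E → ; . P], [P → . * P b], [P → . C C], [P → . E * d], [P → .] }

To compute CLOSURE, for each item [A → α.Bβ] where B is a non-terminal, add [B → .γ] for all productions B → γ; repeat for the newly added items until nothing changes.

Start with: [E → ; . P]
  [E → ; . P] has the dot before P: add [P → . C C], [P → . E * d], [P → . * P b], [P → .]
  [P → . C C] has the dot before C: add [C → .], [C → . ) P]
  [P → . E * d] has the dot before E: add [E → . * ; *], [E → . ; P]
No further items can be added.

CLOSURE = { [C → . ) P], [C → .], [E → . * ; *], [E → . ; P], [E → ; . P], [P → . * P b], [P → . C C], [P → . E * d], [P → .] }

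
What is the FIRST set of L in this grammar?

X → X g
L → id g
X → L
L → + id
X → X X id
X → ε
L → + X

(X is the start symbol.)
To compute FIRST(L), examine every production with L on the left-hand side, reading each right-hand side left to right until a non-nullable symbol is reached.

From L → id g:
  - id is a terminal: add 'id' and stop
From L → + id:
  - '+' is a terminal: add '+' and stop
From L → + X:
  - '+' is a terminal: add '+' and stop

Collecting: FIRST(L) = { '+', 'id' }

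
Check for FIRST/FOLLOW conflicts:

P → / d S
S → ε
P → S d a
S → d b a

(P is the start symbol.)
Yes. S → d b a with FOLLOW(S) on { 'd' }

Nullable non-terminals: S.

S: nullable alternative(s) S → ε; FOLLOW(S) = { $, 'd' }
  S → ε: FIRST \ {ε} = { } — this is the only nullable alternative, skip
  S → d b a: FIRST \ {ε} = { 'd' } — overlaps FOLLOW(S) on { 'd' }: CONFLICT

P has no nullable alternative, so no FIRST/FOLLOW check is needed there.

So the grammar has 1 FIRST/FOLLOW conflict (marked CONFLICT above).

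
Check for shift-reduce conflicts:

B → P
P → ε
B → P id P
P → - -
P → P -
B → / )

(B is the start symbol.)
Augment with B' → B and build the canonical LR(0) collection (I0 = CLOSURE({[B' → . B]}), then GOTO on every symbol after a dot until no new states appear). It has 10 states:
  I0: { [B → . / )], [B → . P id P], [B → . P], [B' → . B], [P → . - -], [P → . P -], [P → .] }  — shift, reduce
  I1: { [P → - . -] }  — shift
  I2: { [B → / . )] }  — shift
  I3: { [B' → B .] }  — accept
  I4: { [B → P . id P], [B → P .], [P → P . -] }  — shift, reduce
  I5: { [P → P - .] }  — reduce
  I6: { [B → P id . P], [P → . - -], [P → . P -], [P → .] }  — shift, reduce
  I7: { [B → P id P .], [P → P . -] }  — shift, reduce
  I8: { [B → / ) .] }  — reduce
  I9: { [P → - - .] }  — reduce

I0 contains reduce item [P → .] and shift items [B → . / )], [P → . - -] — shift-reduce conflict.
I4 contains reduce item [B → P .] and shift items [B → P . id P], [P → P . -] — shift-reduce conflict.
I6 contains reduce item [P → .] and shift item [P → . - -] — shift-reduce conflict.
I7 contains reduce item [B → P id P .] and shift item [P → P . -] — shift-reduce conflict.

Answer: Yes — I0: [P → .] vs [B → . / )]; I4: [B → P .] vs [B → P . id P]; I6: [P → .] vs [P → . - -]; I7: [B → P id P .] vs [P → P . -]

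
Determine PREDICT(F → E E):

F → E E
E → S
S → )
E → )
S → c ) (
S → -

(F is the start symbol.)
{ ')', '-', 'c' }

PREDICT(F → E E) = (FIRST(RHS) \ {ε}) ∪ (FOLLOW(F) if ε ∈ FIRST(RHS), i.e. RHS ⇒* ε)
FIRST(E) = { ')', '-', 'c' }
FIRST(E E) = { ')', '-', 'c' }
ε ∉ FIRST(E E), so FOLLOW(F) is not added.
PREDICT(F → E E) = { ')', '-', 'c' }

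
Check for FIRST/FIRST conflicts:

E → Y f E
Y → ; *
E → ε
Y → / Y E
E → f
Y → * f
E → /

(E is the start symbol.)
FIRST sets of the non-terminals at (or reachable through a nullable prefix from) the front of some alternative:
  FIRST(Y) = { '*', '/', ';' }

Productions for E:
  E → Y f E: FIRST = { '*', '/', ';' }
  E → ε: FIRST = { ε }
  E → f: FIRST = { 'f' }
  E → /: FIRST = { '/' }
Productions for Y:
  Y → ; *: FIRST = { ';' }
  Y → / Y E: FIRST = { '/' }
  Y → * f: FIRST = { '*' }

Conflict for E: E → Y f E and E → /
  Overlap: { '/' }

Answer: Yes. E → Y f E / E → '/' on { '/' }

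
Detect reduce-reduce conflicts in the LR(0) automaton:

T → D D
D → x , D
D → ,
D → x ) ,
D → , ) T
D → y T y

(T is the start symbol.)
No reduce-reduce conflicts

Augment with T' → T and build the canonical LR(0) collection (I0 = CLOSURE({[T' → . T]}), then GOTO on every symbol after a dot until no new states appear). It has 15 states:
  I0: { [D → . , ) T], [D → . ,], [D → . x ) ,], [D → . x , D], [D → . y T y], [T → . D D], [T' → . T] }  — shift
  I1: { [D → , . ) T], [D → , .] }  — shift, reduce
  I2: { [D → . , ) T], [D → . ,], [D → . x ) ,], [D → . x , D], [D → . y T y], [T → D . D] }  — shift
  I3: { [T' → T .] }  — accept
  I4: { [D → x . ) ,], [D → x . , D] }  — shift
  I5: { [D → . , ) T], [D → . ,], [D → . x ) ,], [D → . x , D], [D → . y T y], [D → y . T y], [T → . D D] }  — shift
  I6: { [D → y T . y] }  — shift
  I7: { [D → y T y .] }  — reduce
  I8: { [D → x ) . ,] }  — shift
  I9: { [D → . , ) T], [D → . ,], [D → . x ) ,], [D → . x , D], [D → . y T y], [D → x , . D] }  — shift
  I10: { [D → x , D .] }  — reduce
  I11: { [D → x ) , .] }  — reduce
  I12: { [T → D D .] }  — reduce
  I13: { [D → , ) . T], [D → . , ) T], [D → . ,], [D → . x ) ,], [D → . x , D], [D → . y T y], [T → . D D] }  — shift
  I14: { [D → , ) T .] }  — reduce

No state contains more than one complete item.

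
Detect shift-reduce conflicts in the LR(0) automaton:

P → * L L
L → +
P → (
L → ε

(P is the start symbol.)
Augment with P' → P and build the canonical LR(0) collection (I0 = CLOSURE({[P' → . P]}), then GOTO on every symbol after a dot until no new states appear). It has 7 states:
  I0: { [P → . (], [P → . * L L], [P' → . P] }  — shift
  I1: { [P → ( .] }  — reduce
  I2: { [L → . +], [L → .], [P → * . L L] }  — shift, reduce
  I3: { [P' → P .] }  — accept
  I4: { [L → + .] }  — reduce
  I5: { [L → . +], [L → .], [P → * L . L] }  — shift, reduce
  I6: { [P → * L L .] }  — reduce

I2 contains reduce item [L → .] and shift item [L → . +] — shift-reduce conflict.
I5 contains reduce item [L → .] and shift item [L → . +] — shift-reduce conflict.

Answer: Yes — I2: [L → .] vs [L → . +]; I5: [L → .] vs [L → . +]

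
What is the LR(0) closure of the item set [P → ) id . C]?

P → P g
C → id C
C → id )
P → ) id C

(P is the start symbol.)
{ [C → . id )], [C → . id C], [P → ) id . C] }

To compute CLOSURE, for each item [A → α.Bβ] where B is a non-terminal, add [B → .γ] for all productions B → γ; repeat for the newly added items until nothing changes.

Start with: [P → ) id . C]
  [P → ) id . C] has the dot before C: add [C → . id C], [C → . id )]
No further items can be added.

CLOSURE = { [C → . id )], [C → . id C], [P → ) id . C] }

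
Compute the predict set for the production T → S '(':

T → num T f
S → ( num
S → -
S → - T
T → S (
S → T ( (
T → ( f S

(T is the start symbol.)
{ '(', '-', 'num' }

PREDICT(T → S '(') = (FIRST(RHS) \ {ε}) ∪ (FOLLOW(T) if ε ∈ FIRST(RHS), i.e. RHS ⇒* ε)
FIRST(S) = { '(', '-', 'num' }
FIRST(S '(') = { '(', '-', 'num' }
ε ∉ FIRST(S '('), so FOLLOW(T) is not added.
PREDICT(T → S '(') = { '(', '-', 'num' }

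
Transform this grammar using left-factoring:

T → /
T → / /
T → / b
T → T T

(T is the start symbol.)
T → / T'
T' → ε
T' → /
T' → b
T → T T

Left-factoring transforms A → αβ₁ | αβ₂ into A → αA' and A' → β₁ | β₂
(α is the longest common prefix among the alternatives). Repeat until
no nonterminal has two alternatives with a common prefix.

Round 1: T has alternatives sharing prefix '/'. Introduce T': T → / T'
  Add: T' → ε
  Add: T' → /
  Add: T' → b

No remaining common prefixes — done.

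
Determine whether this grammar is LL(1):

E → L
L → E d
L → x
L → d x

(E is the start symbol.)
A grammar is LL(1) if for each non-terminal N with multiple productions, the predict sets of those productions are pairwise disjoint, where PREDICT(N → α) = (FIRST(α) \ {ε}) ∪ (FOLLOW(N) if α ⇒* ε).

Relevant sets:
  FIRST(E) = { 'd', 'x' }

For L:
  PREDICT(L → E d) = { 'd', 'x' }
  PREDICT(L → x) = { 'x' }
  PREDICT(L → d x) = { 'd' }
E has a single production, so nothing to check there.

Conflict found: Predict set conflict for L: { 'x' }
The grammar is NOT LL(1).

Answer: No. Predict set conflict for L: { 'x' }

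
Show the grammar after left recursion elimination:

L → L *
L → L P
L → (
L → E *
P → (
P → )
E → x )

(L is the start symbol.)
L → ( L'
L → E * L'
L' → * L'
L' → P L'
L' → ε
P → (
P → )
E → x )

L is directly left-recursive. The standard transformation for
  A → A α₁ | ... | A α_m | β₁ | ... | β_n
is
  A  → β₁ A' | ... | β_n A'
  A' → α₁ A' | ... | α_m A' | ε

L → ( becomes L → ( L'
L → E * becomes L → E * L'
L → L * becomes L' → * L'
L → L P becomes L' → P L'
Add L' → ε

Productions for other non-terminals are unchanged:
  P → (
  P → )
  E → x )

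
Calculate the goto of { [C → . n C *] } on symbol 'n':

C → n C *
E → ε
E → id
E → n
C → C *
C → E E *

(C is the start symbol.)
GOTO(I, 'n') = CLOSURE({ [A → αX.β] : [A → α.Xβ] ∈ I, X = 'n' })

Items with dot before 'n', with the dot advanced:
  [C → . n C *] → [C → n . C *]
Closure of the advanced items:
  [C → n . C *] has the dot before C: add [C → . n C *], [C → . C *], [C → . E E *]
  [C → . E E *] has the dot before E: add [E → .], [E → . id], [E → . n]

GOTO = { [C → . C *], [C → . E E *], [C → . n C *], [C → n . C *], [E → . id], [E → . n], [E → .] }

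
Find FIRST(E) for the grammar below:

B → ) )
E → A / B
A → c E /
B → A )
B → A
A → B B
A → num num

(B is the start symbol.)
To compute FIRST(E), examine every production with E on the left-hand side, reading each right-hand side left to right until a non-nullable symbol is reached.

FIRST sets of the other non-terminals involved (by the same procedure, iterated to a fixed point):
  FIRST(A) = { ')', 'c', 'num' }

From E → A / B:
  - A is a non-terminal: add FIRST(A) \ {ε} = { ')', 'c', 'num' }
    A is not nullable, so stop

Collecting: FIRST(E) = { ')', 'c', 'num' }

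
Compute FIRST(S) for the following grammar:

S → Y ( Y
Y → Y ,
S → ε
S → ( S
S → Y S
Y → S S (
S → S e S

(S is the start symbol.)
{ '(', 'e', ε }

To compute FIRST(S), examine every production with S on the left-hand side, reading each right-hand side left to right until a non-nullable symbol is reached.

FIRST sets of the other non-terminals involved (by the same procedure, iterated to a fixed point):
  FIRST(Y) = { '(', 'e' }

From S → Y ( Y:
  - Y is a non-terminal: add FIRST(Y) \ {ε} = { '(', 'e' }
    Y is not nullable, so stop
From S → ε:
  - ε-production, so ε ∈ FIRST(S)
From S → ( S:
  - '(' is a terminal: add '(' and stop
From S → Y S:
  - Y is a non-terminal: add FIRST(Y) \ {ε} = { '(', 'e' }
    Y is not nullable, so stop
From S → S e S:
  - S is the symbol being defined: contributes nothing new
    S is nullable, so continue to the next symbol
  - e is a terminal: add 'e' and stop

Collecting: FIRST(S) = { '(', 'e', ε }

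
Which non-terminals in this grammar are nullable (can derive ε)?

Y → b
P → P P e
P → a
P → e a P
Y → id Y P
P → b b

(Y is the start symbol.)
None

There are no ε-productions, so no non-terminal can derive ε.
No non-terminals are nullable.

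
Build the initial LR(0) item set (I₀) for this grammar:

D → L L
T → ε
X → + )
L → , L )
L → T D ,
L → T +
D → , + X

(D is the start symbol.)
First, augment the grammar with D' → D
I₀ = CLOSURE({ [D' → . D] }):
  [D' → . D] has the dot before D: add [D → . L L], [D → . , + X]
  [D → . L L] has the dot before L: add [L → . , L )], [L → . T D ,], [L → . T +]
  [L → . T D ,] has the dot before T: add [T → .]
No further items can be added.

I₀ = { [D → . , + X], [D → . L L], [D' → . D], [L → . , L )], [L → . T +], [L → . T D ,], [T → .] }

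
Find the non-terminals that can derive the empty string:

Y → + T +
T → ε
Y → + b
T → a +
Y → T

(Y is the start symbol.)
A non-terminal is nullable if it can derive ε (the empty string): either it has an ε-production, or it has a production whose right-hand side consists entirely of nullable non-terminals.

ε-productions: T → ε
So T is immediately nullable.
Y → T: every symbol on the right is nullable, so Y is nullable too.
Every non-terminal is now nullable.
Nullable = { 'T', 'Y' }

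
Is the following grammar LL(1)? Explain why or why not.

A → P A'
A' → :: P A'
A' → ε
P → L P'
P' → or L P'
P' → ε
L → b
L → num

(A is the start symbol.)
Yes, the grammar is LL(1).

A grammar is LL(1) if for each non-terminal N with multiple productions, the predict sets of those productions are pairwise disjoint, where PREDICT(N → α) = (FIRST(α) \ {ε}) ∪ (FOLLOW(N) if α ⇒* ε).

Relevant sets:
  FOLLOW(A') = { $ }
  FOLLOW(P') = { $, '::' }

For A':
  PREDICT(A' → :: P A') = { '::' }
  PREDICT(A' → ε) = { $ }
For P':
  PREDICT(P' → or L P') = { 'or' }
  PREDICT(P' → ε) = { $, '::' }
For L:
  PREDICT(L → b) = { 'b' }
  PREDICT(L → num) = { 'num' }
A, P have a single production, so nothing to check there.

All predict sets are disjoint. The grammar IS LL(1).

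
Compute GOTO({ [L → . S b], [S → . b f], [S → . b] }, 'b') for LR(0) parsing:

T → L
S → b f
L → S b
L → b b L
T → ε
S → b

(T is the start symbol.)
GOTO(I, 'b') = CLOSURE({ [A → αX.β] : [A → α.Xβ] ∈ I, X = 'b' })

Items with dot before 'b', with the dot advanced:
  [S → . b] → [S → b .]
  [S → . b f] → [S → b . f]
Closure adds nothing (no advanced item has the dot before a non-terminal).

GOTO = { [S → b . f], [S → b .] }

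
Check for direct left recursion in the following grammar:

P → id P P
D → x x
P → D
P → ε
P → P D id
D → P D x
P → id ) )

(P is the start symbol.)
Yes, P is left-recursive

Direct left recursion occurs when N → N α for some non-terminal N (the right-hand side begins with the left-hand side itself).

P → id P P: starts with id
D → x x: starts with x
P → D: starts with D
P → ε: starts with ε
P → P D id: LEFT RECURSIVE (starts with P)
D → P D x: starts with P
P → id ) ): starts with id

The grammar has direct left recursion on: P.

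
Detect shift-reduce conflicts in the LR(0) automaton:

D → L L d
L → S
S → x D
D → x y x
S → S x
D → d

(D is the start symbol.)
Yes — I3: [L → S .] vs [S → S . x]

Augment with D' → D and build the canonical LR(0) collection (I0 = CLOSURE({[D' → . D]}), then GOTO on every symbol after a dot until no new states appear). It has 13 states:
  I0: { [D → . L L d], [D → . d], [D → . x y x], [D' → . D], [L → . S], [S → . S x], [S → . x D] }  — shift
  I1: { [D' → D .] }  — accept
  I2: { [D → L . L d], [L → . S], [S → . S x], [S → . x D] }  — shift
  I3: { [L → S .], [S → S . x] }  — shift, reduce
  I4: { [D → d .] }  — reduce
  I5: { [D → . L L d], [D → . d], [D → . x y x], [D → x . y x], [L → . S], [S → . S x], [S → . x D], [S → x . D] }  — shift
  I6: { [S → x D .] }  — reduce
  I7: { [D → x y . x] }  — shift
  I8: { [D → x y x .] }  — reduce
  I9: { [S → S x .] }  — reduce
  I10: { [D → L L . d] }  — shift
  I11: { [D → . L L d], [D → . d], [D → . x y x], [L → . S], [S → . S x], [S → . x D], [S → x . D] }  — shift
  I12: { [D → L L d .] }  — reduce

I3 contains reduce item [L → S .] and shift item [S → S . x] — shift-reduce conflict.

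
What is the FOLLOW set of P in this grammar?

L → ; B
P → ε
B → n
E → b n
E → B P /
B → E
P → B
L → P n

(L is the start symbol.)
{ '/', 'n' }

To compute FOLLOW(P), find every occurrence of P on a right-hand side N → α P β: add FIRST(β) \ {ε}, and if β is empty or nullable also add FOLLOW(N). Iterate to a fixed point.

In E → B P /: P is followed by '/', add FIRST('/') \ {ε} = { '/' }
In L → P n: P is followed by n, add FIRST(n) \ {ε} = { 'n' }

Taking the union: FOLLOW(P) = { '/', 'n' }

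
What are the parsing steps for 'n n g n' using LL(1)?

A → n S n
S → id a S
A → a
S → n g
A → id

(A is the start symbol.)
Stack is shown with the top on the left.

Stack    Input      Action
--------------------------
A $      n n g n $  output A → n S n
n S n $  n n g n $  match 'n'
S n $    n g n $    output S → n g
n g n $  n g n $    match 'n'
g n $    g n $      match 'g'
n $      n $        match 'n'
$        $          accept

The string is accepted.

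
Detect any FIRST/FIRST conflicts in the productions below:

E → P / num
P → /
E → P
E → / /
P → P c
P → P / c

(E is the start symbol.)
FIRST sets of the non-terminals at (or reachable through a nullable prefix from) the front of some alternative:
  FIRST(P) = { '/' }

Productions for E:
  E → P / num: FIRST = { '/' }
  E → P: FIRST = { '/' }
  E → / /: FIRST = { '/' }
Productions for P:
  P → /: FIRST = { '/' }
  P → P c: FIRST = { '/' }
  P → P / c: FIRST = { '/' }

Conflict for E: E → P / num and E → P
  Overlap: { '/' }
Conflict for E: E → P / num and E → / /
  Overlap: { '/' }
Conflict for E: E → P and E → / /
  Overlap: { '/' }
Conflict for P: P → / and P → P c
  Overlap: { '/' }
Conflict for P: P → / and P → P / c
  Overlap: { '/' }
Conflict for P: P → P c and P → P / c
  Overlap: { '/' }

Answer: Yes. E → P '/' num / E → P on { '/' }; E → P '/' num / E → '/' '/' on { '/' }; E → P / E → '/' '/' on { '/' }; P → '/' / P → P c on { '/' }; P → '/' / P → P '/' c on { '/' }; P → P c / P → P '/' c on { '/' }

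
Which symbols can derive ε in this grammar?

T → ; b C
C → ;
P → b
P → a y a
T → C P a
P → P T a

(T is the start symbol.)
There are no ε-productions, so no non-terminal can derive ε.
No non-terminals are nullable.

Answer: None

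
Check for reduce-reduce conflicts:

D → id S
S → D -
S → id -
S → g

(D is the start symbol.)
Augment with D' → D and build the canonical LR(0) collection (I0 = CLOSURE({[D' → . D]}), then GOTO on every symbol after a dot until no new states appear). It has 9 states:
  I0: { [D → . id S], [D' → . D] }  — shift
  I1: { [D' → D .] }  — accept
  I2: { [D → . id S], [D → id . S], [S → . D -], [S → . g], [S → . id -] }  — shift
  I3: { [S → D . -] }  — shift
  I4: { [D → id S .] }  — reduce
  I5: { [S → g .] }  — reduce
  I6: { [D → . id S], [D → id . S], [S → . D -], [S → . g], [S → . id -], [S → id . -] }  — shift
  I7: { [S → id - .] }  — reduce
  I8: { [S → D - .] }  — reduce

No state contains more than one complete item.

Answer: No reduce-reduce conflicts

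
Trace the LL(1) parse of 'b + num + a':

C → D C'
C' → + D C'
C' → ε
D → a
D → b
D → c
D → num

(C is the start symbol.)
LL(1) parsing maintains a stack (initially the start symbol over $) and the input. At each step: if the stack top is a terminal, match it against the current input token; if it is a non-terminal N, replace it with the RHS of M[N, lookahead] (the unique production whose predict set contains the lookahead).

Stack is shown with the top on the left.

Stack     Input          Action
-------------------------------
C $       b + num + a $  output C → D C'
D C' $    b + num + a $  output D → b
b C' $    b + num + a $  match 'b'
C' $      + num + a $    output C' → + D C'
+ D C' $  + num + a $    match '+'
D C' $    num + a $      output D → num
num C' $  num + a $      match 'num'
C' $      + a $          output C' → + D C'
+ D C' $  + a $          match '+'
D C' $    a $            output D → a
a C' $    a $            match 'a'
C' $      $              output C' → ε
$         $              accept

The string is accepted.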